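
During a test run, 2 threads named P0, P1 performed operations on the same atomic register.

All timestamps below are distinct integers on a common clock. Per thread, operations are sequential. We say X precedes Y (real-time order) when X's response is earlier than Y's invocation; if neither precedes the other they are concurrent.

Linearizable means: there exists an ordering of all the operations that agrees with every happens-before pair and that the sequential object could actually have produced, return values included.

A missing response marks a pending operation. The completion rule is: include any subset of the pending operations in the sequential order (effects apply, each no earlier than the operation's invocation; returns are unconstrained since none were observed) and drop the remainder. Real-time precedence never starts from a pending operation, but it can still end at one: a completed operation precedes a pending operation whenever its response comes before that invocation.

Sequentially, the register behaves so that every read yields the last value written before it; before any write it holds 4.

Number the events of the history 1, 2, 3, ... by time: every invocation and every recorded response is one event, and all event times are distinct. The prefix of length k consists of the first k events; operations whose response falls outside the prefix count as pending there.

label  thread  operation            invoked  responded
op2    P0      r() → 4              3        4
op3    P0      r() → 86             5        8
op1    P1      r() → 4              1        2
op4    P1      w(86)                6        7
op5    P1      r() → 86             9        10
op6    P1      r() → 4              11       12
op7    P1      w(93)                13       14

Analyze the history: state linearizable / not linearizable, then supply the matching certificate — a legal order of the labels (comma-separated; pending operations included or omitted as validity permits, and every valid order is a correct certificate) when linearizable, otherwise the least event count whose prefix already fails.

the violation lands at event 12, op6's response at time 12: events 1..11 linearize, events 1..12 do not
2 orders of the 6 completed atomic register ops respect real time; none is legal
for example op1, op2, op3, op4, op5, op6 fails at step 3: op3 r() → 86 is not legal there
for example op1, op2, op4, op3, op5, op6 fails at step 6: op6 r() → 4 is not legal there

not linearizable — minimal violating prefix: 12 events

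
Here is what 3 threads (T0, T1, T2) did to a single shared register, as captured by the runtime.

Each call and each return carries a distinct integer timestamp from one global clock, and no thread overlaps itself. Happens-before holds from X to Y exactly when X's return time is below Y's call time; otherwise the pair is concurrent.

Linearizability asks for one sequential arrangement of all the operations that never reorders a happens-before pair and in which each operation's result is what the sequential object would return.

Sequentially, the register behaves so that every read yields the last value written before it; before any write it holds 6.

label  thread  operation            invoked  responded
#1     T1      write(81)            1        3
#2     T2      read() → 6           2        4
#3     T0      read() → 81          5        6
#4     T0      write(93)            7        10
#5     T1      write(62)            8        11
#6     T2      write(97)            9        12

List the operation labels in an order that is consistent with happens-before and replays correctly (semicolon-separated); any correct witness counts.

#2; #1; #3; #4; #5; #6

after step 1 (#2 read() → 6): value 6
after step 2 (#1 write(81)): value 81
after step 3 (#3 read() → 81): value 81
after step 4 (#4 write(93)): value 93
after step 5 (#5 write(62)): value 62
after step 6 (#6 write(97)): value 97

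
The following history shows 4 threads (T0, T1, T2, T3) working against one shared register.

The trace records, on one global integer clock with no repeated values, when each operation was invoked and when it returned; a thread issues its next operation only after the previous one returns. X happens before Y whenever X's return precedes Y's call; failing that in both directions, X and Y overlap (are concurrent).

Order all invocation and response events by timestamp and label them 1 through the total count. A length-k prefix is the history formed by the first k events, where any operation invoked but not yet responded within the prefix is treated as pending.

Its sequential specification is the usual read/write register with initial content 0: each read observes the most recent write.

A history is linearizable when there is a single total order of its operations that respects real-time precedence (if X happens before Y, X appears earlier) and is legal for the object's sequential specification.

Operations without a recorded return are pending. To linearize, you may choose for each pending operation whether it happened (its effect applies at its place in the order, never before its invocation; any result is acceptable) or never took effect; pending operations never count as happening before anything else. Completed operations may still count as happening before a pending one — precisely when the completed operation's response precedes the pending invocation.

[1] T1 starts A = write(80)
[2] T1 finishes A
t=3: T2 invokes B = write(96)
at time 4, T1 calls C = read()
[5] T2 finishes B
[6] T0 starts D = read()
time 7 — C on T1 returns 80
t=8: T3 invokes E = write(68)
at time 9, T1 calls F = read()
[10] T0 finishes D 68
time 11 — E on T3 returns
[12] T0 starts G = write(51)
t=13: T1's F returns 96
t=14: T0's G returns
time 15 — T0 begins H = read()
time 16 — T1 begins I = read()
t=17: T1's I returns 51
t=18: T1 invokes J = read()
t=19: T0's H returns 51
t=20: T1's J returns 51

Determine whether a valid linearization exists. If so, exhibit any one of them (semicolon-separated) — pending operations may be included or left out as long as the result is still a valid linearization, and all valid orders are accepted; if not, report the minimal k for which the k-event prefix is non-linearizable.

linearizable — witness: A; C; B; F; E; D; G; H; I; J

1. A write(80), leaving value 80
2. C read() → 80, leaving value 80
3. B write(96), leaving value 96
4. F read() → 96, leaving value 96
5. E write(68), leaving value 68
6. D read() → 68, leaving value 68
7. G write(51), leaving value 51
8. H read() → 51, leaving value 51
9. I read() → 51, leaving value 51
10. J read() → 51, leaving value 51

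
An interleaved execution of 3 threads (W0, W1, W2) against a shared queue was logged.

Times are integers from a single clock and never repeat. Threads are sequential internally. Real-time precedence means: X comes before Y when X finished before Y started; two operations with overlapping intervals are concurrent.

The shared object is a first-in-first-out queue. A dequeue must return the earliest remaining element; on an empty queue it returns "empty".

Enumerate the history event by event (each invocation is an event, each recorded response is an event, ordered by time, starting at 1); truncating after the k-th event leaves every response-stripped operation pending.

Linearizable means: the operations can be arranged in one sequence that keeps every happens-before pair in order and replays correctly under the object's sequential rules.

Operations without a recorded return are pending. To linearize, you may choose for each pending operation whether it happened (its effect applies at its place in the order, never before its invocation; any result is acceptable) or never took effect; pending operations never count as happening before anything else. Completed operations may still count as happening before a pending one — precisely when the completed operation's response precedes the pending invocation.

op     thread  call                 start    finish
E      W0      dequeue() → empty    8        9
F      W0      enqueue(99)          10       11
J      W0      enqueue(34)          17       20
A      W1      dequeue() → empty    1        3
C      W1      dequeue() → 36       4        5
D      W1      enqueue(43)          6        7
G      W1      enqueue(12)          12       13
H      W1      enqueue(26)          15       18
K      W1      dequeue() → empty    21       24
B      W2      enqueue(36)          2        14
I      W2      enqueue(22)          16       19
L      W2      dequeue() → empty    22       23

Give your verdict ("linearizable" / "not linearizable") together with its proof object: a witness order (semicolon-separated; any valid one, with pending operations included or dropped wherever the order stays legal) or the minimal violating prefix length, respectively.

not linearizable — minimal violating prefix: 9 events

events 1..8 are fine; event 9 — the response of E at time 9 — makes the prefix non-linearizable
the completed operations (4 total) allow one real-time order; the queue replay rejects it
completion choices over the 1 pending operation (B) were checked; none helps
for example A, C, D, E (pending dropped) fails at step 2: C dequeue() → 36 is not legal there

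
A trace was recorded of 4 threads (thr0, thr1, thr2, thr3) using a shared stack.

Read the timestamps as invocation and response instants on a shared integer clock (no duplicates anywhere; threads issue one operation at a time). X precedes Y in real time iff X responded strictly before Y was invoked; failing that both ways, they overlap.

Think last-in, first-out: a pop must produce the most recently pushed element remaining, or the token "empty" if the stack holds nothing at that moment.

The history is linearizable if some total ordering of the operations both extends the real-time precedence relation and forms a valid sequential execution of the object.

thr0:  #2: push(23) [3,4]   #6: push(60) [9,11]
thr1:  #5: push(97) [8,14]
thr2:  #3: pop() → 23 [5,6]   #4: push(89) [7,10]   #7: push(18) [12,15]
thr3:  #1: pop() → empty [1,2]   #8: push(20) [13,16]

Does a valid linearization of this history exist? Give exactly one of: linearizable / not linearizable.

one valid linearization: #1, #2, #3, #4, #5, #6, #7, #8
1. #1 pop() → empty, leaving stack <>
2. #2 push(23), leaving stack <23>
3. #3 pop() → 23, leaving stack <>
4. #4 push(89), leaving stack <89>
5. #5 push(97), leaving stack <89,97>
6. #6 push(60), leaving stack <89,97,60>
7. #7 push(18), leaving stack <89,97,60,18>
8. #8 push(20), leaving stack <89,97,60,18,20>

linearizable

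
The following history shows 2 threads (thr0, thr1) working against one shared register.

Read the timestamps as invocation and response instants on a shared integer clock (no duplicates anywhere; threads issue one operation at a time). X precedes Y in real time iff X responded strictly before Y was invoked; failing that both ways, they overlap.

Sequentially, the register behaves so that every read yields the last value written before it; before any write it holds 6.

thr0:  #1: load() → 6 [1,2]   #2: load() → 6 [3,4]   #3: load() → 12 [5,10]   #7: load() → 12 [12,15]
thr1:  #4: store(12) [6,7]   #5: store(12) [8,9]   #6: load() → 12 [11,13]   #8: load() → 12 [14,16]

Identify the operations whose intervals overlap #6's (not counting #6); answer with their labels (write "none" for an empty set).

#6 spans [11,13]: anything still running between times 11 and 13 counts as concurrent
#1 [1,2]: before
#2 [3,4]: before
#3 [5,10]: before
#4 [6,7]: before
#5 [8,9]: before
#7 [12,15]: concurrent
#8 [14,16]: after

#7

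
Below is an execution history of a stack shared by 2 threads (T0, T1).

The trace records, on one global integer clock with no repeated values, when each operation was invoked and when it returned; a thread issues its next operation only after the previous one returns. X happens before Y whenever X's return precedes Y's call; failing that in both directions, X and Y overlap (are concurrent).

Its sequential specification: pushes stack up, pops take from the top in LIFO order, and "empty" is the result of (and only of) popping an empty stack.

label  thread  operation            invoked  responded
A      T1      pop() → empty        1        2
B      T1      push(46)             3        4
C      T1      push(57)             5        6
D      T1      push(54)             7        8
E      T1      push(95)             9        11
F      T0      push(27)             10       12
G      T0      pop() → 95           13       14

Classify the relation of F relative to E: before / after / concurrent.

concurrent

F spans [10,12], E spans [9,11]
the intervals overlap in both directions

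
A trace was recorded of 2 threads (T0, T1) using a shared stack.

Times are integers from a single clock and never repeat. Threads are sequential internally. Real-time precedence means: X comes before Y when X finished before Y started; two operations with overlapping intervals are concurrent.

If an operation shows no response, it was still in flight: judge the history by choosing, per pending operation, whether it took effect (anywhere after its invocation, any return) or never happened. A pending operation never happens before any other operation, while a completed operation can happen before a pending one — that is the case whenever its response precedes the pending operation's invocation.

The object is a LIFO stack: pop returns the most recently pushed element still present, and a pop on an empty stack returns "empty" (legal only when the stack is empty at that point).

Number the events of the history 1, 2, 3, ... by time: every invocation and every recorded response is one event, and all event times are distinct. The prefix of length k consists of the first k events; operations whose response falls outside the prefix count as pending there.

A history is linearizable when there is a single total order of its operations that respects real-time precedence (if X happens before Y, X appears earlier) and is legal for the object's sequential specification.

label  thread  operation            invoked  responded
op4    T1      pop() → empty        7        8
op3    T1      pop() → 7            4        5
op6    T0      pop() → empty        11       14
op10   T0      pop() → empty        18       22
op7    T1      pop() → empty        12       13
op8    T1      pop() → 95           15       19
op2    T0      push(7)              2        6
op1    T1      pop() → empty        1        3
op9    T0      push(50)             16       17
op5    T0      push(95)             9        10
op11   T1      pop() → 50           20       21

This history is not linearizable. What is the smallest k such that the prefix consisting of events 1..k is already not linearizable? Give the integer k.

events 1..13 are still linearizable — one witness is op1, op2, op3, op4, op5, op6, op7:
after step 1 (op1 pop() → empty): stack <>
after step 2 (op2 push(7)): stack <7>
after step 3 (op3 pop() → 7): stack <>
after step 4 (op4 pop() → empty): stack <>
after step 5 (op5 push(95)): stack <95>
after step 6 (op6 pop() (pending, included)): stack <>
after step 7 (op7 pop() → empty): stack <>
once event 14 joins (op6's response, time 14), exhaustive search finds no witness
e.g. op1, op2, op3, op4, op5, op6, op7: illegal at step 6, since op6 pop() → empty cannot apply there
e.g. op1, op2, op3, op4, op5, op7, op6: illegal at step 6, since op7 pop() → empty cannot apply there

14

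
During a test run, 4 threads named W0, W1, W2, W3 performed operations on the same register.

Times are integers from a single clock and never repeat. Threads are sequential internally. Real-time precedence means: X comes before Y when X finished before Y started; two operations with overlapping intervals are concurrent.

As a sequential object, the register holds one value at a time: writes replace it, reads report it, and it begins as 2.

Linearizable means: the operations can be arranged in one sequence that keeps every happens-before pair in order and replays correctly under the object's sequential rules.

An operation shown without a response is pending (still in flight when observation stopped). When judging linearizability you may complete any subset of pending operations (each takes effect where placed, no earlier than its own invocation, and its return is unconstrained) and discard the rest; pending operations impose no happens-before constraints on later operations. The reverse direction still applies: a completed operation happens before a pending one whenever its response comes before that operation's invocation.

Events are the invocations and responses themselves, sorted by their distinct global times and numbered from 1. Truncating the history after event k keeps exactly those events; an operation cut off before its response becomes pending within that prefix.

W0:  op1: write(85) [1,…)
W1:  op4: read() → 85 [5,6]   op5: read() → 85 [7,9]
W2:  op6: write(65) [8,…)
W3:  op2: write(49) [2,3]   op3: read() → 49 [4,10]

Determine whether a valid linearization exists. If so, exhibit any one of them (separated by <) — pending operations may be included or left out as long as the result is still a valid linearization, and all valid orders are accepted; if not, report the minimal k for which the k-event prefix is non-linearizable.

linearizable — witness: op2 < op3 < op1 < op4 < op5

step 1: op2 write(49) — value 49
step 2: op3 read() → 49 — value 49
step 3: op1 write(85) (pending, included) — value 85
step 4: op4 read() → 85 — value 85
step 5: op5 read() → 85 — value 85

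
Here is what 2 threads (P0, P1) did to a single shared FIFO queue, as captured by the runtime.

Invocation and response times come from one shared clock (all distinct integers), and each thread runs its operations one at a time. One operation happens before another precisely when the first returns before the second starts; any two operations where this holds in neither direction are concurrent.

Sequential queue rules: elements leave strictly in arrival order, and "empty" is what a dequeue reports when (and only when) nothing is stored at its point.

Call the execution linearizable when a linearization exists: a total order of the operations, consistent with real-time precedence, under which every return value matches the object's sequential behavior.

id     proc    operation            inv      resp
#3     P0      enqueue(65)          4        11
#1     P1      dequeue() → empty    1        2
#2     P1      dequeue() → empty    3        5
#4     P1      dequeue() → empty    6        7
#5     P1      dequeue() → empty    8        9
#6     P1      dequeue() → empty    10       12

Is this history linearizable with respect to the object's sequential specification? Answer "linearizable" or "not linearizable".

a witness: #1, #2, #4, #5, #6, #3
step 1: #1 dequeue() → empty — queue <>
step 2: #2 dequeue() → empty — queue <>
step 3: #4 dequeue() → empty — queue <>
step 4: #5 dequeue() → empty — queue <>
step 5: #6 dequeue() → empty — queue <>
step 6: #3 enqueue(65) — queue <65>

linearizable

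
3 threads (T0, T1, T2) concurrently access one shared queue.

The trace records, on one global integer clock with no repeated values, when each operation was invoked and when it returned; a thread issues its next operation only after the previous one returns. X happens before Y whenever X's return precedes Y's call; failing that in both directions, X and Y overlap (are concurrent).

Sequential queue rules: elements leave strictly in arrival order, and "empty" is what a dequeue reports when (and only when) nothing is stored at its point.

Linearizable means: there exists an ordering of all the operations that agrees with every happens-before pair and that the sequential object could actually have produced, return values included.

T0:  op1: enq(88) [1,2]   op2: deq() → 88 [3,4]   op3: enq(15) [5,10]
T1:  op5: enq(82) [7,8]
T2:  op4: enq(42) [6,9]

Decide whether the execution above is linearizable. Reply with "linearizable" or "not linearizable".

witness order: op1, op2, op3, op4, op5
1. op1 enq(88), leaving queue <88>
2. op2 deq() → 88, leaving queue <>
3. op3 enq(15), leaving queue <15>
4. op4 enq(42), leaving queue <15,42>
5. op5 enq(82), leaving queue <15,42,82>

linearizable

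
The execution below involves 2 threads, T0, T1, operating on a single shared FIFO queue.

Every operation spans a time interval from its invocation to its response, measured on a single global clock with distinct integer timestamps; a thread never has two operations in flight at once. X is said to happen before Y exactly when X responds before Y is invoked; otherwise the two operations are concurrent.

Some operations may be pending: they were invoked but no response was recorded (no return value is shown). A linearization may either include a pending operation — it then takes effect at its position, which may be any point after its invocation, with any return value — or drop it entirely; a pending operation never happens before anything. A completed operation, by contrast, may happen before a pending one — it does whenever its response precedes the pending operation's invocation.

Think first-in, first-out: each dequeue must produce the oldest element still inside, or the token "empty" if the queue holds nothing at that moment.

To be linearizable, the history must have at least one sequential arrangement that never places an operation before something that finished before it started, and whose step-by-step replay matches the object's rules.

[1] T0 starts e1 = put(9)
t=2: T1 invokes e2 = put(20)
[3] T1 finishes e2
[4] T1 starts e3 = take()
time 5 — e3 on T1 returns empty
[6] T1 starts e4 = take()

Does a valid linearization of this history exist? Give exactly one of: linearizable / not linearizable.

not linearizable

through event 4 a valid linearization exists; event 5 (e3 responding at time 5) ends that
a single order respects real time; the 2 completed FIFO queue operations fail replay along it
no escape via the 1 pending operation (e1): every completion choice fails
e.g. e2, e3 (pending dropped): illegal at step 2, since e3 take() → empty cannot apply there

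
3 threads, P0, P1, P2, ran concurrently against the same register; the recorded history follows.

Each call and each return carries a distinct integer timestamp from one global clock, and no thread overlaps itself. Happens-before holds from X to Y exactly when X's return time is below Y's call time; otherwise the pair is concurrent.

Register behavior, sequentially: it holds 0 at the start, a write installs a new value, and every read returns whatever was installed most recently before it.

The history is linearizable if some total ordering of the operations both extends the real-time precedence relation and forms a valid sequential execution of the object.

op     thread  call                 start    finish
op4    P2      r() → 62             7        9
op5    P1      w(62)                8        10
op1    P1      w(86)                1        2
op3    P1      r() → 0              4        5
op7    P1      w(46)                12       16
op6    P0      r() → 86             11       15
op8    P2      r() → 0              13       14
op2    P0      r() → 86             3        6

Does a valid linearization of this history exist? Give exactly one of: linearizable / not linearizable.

not linearizable

through event 4 a valid linearization exists; event 5 (op3 responding at time 5) ends that
a single order respects real time; the 2 completed register operations fail replay along it
no completion choice of the 1 pending operation (op2) rescues it — every subset was tried
take op1, op3 (pending dropped): step 2 already fails, because op3 r() → 0 cannot occur there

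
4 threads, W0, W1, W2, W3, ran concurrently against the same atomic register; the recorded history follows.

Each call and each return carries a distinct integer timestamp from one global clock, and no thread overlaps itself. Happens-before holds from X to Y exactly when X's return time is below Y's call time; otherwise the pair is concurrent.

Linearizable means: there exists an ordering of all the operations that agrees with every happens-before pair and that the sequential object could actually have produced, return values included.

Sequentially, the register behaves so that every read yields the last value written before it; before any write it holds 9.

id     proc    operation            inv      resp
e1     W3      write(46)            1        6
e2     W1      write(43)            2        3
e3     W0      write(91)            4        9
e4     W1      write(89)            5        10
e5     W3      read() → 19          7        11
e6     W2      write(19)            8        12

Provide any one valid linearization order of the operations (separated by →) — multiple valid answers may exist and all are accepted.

e1 → e2 → e3 → e4 → e6 → e5

after step 1 (e1 write(46)): value 46
after step 2 (e2 write(43)): value 43
after step 3 (e3 write(91)): value 91
after step 4 (e4 write(89)): value 89
after step 5 (e6 write(19)): value 19
after step 6 (e5 read() → 19): value 19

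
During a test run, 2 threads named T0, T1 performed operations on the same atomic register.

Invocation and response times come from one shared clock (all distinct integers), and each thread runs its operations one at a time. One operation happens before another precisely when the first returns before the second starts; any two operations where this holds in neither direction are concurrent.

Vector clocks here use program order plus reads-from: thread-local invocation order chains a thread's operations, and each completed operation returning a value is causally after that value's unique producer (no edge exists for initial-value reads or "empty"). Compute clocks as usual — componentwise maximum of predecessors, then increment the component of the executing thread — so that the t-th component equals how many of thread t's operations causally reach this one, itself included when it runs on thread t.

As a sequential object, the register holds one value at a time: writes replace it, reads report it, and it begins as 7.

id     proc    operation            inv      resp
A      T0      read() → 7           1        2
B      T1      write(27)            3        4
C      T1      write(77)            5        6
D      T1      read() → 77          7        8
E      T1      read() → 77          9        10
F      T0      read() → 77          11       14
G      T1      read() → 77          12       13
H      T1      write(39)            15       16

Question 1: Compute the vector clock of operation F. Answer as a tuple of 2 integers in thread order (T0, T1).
no predecessors for B (invoked 3): T1 increments from zero → (0, 1)
no predecessors for A (invoked 1): T0 increments from zero → (1, 0)
merge at C (invoked 5): VC(B)=(0, 1), own-thread bump on T1 → (0, 2)
merge at D (invoked 7): VC(C)=(0, 2), own-thread bump on T1 → (0, 3)
merge at E (invoked 9): VC(C)=(0, 2), VC(D)=(0, 3), own-thread bump on T1 → (0, 4)
merge at F (invoked 11): VC(A)=(1, 0), VC(C)=(0, 2), own-thread bump on T0 → (2, 2)
merge at G (invoked 12): VC(C)=(0, 2), VC(E)=(0, 4), own-thread bump on T1 → (0, 5)
merge at H (invoked 15): VC(G)=(0, 5), own-thread bump on T1 → (0, 6)
target: VC(F) = (2, 2)

(2, 2)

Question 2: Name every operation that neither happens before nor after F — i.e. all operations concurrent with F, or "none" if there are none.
F spans [11,14]; an op avoiding the whole window 11..14 is ordered, any other is concurrent
A [1,2]: before
B [3,4]: before
C [5,6]: before
D [7,8]: before
E [9,10]: before
G [12,13]: concurrent
H [15,16]: after

G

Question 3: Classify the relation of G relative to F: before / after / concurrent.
G spans [12,13], F spans [11,14]
the intervals overlap in both directions

concurrent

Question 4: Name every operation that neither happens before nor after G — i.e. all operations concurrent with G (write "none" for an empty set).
G spans [12,13]: anything still running between times 12 and 13 counts as concurrent
A [1,2]: before
B [3,4]: before
C [5,6]: before
D [7,8]: before
E [9,10]: before
F [11,14]: concurrent
H [15,16]: after

F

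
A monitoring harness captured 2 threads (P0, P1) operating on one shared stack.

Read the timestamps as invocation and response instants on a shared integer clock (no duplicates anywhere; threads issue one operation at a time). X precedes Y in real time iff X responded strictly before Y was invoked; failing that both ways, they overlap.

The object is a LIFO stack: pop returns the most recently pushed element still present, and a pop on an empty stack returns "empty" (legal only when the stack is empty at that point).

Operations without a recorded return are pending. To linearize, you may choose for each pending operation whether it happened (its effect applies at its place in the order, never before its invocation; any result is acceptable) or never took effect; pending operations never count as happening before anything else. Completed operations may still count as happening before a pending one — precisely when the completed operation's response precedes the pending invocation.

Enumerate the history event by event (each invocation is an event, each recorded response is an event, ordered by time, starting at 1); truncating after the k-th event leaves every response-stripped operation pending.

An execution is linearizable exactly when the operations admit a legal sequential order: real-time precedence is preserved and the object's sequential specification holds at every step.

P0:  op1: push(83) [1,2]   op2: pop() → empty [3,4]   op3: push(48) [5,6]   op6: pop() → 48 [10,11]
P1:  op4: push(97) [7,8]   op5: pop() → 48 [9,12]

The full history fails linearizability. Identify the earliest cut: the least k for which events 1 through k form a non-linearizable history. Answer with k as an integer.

4

one valid order for events 1..3 is op1:
after step 1 (op1 push(83)): stack <83>
include event 4 — op2 responding at 4 — and every candidate order breaks
e.g. op1, op2: illegal at step 2, since op2 pop() → empty cannot apply there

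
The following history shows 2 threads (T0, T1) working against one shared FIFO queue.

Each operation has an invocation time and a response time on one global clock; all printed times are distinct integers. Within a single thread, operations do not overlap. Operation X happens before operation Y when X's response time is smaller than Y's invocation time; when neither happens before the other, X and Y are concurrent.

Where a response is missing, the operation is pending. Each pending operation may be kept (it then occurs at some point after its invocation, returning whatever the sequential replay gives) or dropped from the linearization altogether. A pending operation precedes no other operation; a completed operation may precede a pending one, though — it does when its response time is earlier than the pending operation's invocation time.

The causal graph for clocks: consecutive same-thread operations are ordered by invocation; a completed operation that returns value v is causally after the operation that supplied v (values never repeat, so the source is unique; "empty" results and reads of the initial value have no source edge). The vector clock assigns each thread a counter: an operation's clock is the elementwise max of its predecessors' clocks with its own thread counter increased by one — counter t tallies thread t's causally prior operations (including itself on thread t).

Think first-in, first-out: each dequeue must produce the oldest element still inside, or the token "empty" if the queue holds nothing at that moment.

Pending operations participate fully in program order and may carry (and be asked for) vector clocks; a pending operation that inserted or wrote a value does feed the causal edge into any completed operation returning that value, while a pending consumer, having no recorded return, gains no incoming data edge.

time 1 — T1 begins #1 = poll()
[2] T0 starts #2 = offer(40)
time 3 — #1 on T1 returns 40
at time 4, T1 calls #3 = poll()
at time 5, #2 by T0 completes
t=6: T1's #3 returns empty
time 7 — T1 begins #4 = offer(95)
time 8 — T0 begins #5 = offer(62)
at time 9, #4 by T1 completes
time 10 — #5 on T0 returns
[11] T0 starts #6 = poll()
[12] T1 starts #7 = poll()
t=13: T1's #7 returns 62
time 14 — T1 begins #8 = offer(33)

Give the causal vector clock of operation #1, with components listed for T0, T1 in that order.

(1, 1)

root op #2, invoked 2: fresh clock plus T0's own tick → (1, 0)
#1, invoked 1, takes VC(#2)=(1, 0) under max, adds 1 for T1 → (1, 1)
#5, invoked 8, takes VC(#2)=(1, 0) under max, adds 1 for T0 → (2, 0)
#3, invoked 4, takes VC(#1)=(1, 1) under max, adds 1 for T1 → (1, 2)
#6, invoked 11, takes VC(#5)=(2, 0) under max, adds 1 for T0 → (3, 0)
#4, invoked 7, takes VC(#3)=(1, 2) under max, adds 1 for T1 → (1, 3)
#7, invoked 12, takes VC(#4)=(1, 3), VC(#5)=(2, 0) under max, adds 1 for T1 → (2, 4)
#8, invoked 14, takes VC(#7)=(2, 4) under max, adds 1 for T1 → (2, 5)
target: VC(#1) = (1, 1)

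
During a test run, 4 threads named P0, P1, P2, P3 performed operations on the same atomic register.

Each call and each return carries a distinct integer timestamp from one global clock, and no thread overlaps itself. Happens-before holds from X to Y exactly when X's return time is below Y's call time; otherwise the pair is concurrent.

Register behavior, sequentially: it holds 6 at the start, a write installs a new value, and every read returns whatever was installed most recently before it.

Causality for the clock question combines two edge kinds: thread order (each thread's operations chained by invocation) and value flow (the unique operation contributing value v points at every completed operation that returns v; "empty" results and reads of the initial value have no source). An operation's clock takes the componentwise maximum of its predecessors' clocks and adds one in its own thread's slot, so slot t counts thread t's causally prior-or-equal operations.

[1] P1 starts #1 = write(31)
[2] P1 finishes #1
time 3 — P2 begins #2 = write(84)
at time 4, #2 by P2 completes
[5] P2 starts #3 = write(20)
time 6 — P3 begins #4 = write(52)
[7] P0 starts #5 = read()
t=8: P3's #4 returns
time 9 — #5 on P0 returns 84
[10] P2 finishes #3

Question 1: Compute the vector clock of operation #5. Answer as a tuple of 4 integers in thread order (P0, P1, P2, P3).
(1, 0, 1, 0)

VC(#4, invoked at 6): no causal predecessors; +1 on P3 → (0, 0, 0, 1)
VC(#2, invoked at 3): no causal predecessors; +1 on P2 → (0, 0, 1, 0)
VC(#1, invoked at 1): no causal predecessors; +1 on P1 → (0, 1, 0, 0)
#3 (invocation 5): componentwise max over VC(#2)=(0, 0, 1, 0), +1 at P2, giving (0, 0, 2, 0)
#5 (invocation 7): componentwise max over VC(#2)=(0, 0, 1, 0), +1 at P0, giving (1, 0, 1, 0)
target: VC(#5) = (1, 0, 1, 0)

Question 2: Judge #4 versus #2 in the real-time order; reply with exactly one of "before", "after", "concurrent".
after

#4 spans [6,8], #2 spans [3,4]
resp(#2)=4 < inv(#4)=6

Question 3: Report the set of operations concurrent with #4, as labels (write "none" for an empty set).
#3, #5

concurrent with #4 ([6,8]): every op whose interval crosses 6..8
#1 [1,2]: before
#2 [3,4]: before
#3 [5,10]: concurrent
#5 [7,9]: concurrent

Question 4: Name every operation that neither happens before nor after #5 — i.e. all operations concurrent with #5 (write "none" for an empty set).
#3, #4

overlap test against #5 [7,9]: concurrent iff the interval meets 7..9
#1 [1,2]: before
#2 [3,4]: before
#3 [5,10]: concurrent
#4 [6,8]: concurrent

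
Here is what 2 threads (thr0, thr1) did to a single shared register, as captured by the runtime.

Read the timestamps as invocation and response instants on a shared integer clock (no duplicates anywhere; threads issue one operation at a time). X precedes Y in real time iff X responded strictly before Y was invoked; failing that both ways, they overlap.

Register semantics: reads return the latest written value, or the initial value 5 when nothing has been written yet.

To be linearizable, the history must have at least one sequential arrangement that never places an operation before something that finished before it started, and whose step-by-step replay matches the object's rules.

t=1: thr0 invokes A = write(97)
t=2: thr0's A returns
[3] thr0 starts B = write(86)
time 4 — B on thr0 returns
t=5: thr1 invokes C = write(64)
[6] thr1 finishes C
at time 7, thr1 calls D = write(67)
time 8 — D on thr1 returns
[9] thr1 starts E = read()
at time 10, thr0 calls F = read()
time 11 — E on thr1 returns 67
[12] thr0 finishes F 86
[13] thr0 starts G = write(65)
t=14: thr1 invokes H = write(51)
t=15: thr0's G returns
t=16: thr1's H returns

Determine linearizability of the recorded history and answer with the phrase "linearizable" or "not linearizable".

not linearizable

events 1..11 are fine; event 12 — the response of F at time 12 — makes the prefix non-linearizable
6 completed operations, 2 real-time-consistent orders — every register replay fails
one such order, A, B, C, D, E, F, breaks at step 6 where F read() → 86 is illegal
one such order, A, B, C, D, F, E, breaks at step 5 where F read() → 86 is illegal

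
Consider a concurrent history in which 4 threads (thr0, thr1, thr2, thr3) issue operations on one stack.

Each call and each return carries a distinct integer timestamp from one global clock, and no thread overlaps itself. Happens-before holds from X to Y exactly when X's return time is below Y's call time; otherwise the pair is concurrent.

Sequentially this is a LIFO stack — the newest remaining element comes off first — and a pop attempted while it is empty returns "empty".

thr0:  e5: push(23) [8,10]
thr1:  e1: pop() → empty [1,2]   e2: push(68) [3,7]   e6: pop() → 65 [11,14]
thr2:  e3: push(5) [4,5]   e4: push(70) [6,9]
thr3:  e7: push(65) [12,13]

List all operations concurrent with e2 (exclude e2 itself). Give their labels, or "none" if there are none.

e2 spans [3,7]; an op avoiding the whole window 3..7 is ordered, any other is concurrent
e1 [1,2]: before
e3 [4,5]: concurrent
e4 [6,9]: concurrent
e5 [8,10]: after
e6 [11,14]: after
e7 [12,13]: after

e3, e4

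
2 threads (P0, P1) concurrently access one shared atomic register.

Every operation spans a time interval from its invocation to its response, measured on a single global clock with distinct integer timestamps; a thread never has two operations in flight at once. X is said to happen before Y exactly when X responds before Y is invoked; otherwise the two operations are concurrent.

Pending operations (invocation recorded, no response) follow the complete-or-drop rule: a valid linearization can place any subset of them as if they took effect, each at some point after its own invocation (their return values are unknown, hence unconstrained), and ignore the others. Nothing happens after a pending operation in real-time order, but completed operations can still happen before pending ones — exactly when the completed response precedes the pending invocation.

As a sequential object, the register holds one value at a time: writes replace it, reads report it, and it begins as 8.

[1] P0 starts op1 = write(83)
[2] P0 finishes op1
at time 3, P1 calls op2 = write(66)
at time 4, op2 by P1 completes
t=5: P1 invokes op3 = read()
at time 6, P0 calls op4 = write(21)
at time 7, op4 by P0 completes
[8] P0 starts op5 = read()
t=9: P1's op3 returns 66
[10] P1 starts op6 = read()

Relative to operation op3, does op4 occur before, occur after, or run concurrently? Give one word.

op4 spans [6,7], op3 spans [5,9]
the intervals overlap in both directions

concurrent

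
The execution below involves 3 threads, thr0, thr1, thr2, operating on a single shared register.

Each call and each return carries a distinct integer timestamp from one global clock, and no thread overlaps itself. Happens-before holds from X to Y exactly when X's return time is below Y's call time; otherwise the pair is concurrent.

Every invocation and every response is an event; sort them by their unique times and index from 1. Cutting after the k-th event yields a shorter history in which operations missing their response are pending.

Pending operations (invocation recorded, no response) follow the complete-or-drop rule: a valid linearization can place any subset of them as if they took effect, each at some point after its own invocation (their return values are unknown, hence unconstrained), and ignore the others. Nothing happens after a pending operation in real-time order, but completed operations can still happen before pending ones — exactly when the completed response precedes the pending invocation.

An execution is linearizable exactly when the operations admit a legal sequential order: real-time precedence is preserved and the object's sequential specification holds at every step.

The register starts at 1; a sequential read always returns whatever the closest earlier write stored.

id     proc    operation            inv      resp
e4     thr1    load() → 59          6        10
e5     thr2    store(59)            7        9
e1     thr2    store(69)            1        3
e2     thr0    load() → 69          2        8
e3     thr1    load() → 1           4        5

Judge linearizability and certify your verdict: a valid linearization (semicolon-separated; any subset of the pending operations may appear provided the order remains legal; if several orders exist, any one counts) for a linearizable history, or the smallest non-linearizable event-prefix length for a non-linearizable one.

events 1..4 are fine; event 5 — the response of e3 at time 5 — makes the prefix non-linearizable
the sole real-time-consistent order of 2 completed operations fails the register replay
no escape via the 1 pending operation (e2): every completion choice fails
e.g. e1, e3 (pending dropped): illegal at step 2, since e3 load() → 1 cannot apply there

not linearizable — minimal violating prefix: 5 events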